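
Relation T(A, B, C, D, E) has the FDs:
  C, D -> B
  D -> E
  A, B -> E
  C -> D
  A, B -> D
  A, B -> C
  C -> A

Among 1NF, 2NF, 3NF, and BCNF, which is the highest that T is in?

2NF

Candidate keys: {A, B}, {C}. Prime attributes: {A, B, C}.
For D -> E we have {D}⁺ = {D, E}; {D} is not a superkey, so BCNF fails.
D -> E determines the non-prime attribute {E} from a non-superkey — 3NF is violated.
No proper subset of a key has a non-prime attribute in its closure, so there is no partial dependency; 2NF holds.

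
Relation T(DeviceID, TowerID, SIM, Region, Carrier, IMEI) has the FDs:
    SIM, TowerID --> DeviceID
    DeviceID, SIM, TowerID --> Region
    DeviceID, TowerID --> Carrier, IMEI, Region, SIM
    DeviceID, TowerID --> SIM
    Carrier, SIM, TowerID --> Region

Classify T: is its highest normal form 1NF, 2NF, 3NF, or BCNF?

BCNF

Candidate keys: {DeviceID, TowerID}, {SIM, TowerID}. Prime attributes: {DeviceID, SIM, TowerID}.
Every FD has a superkey on the left, so the relation is in BCNF.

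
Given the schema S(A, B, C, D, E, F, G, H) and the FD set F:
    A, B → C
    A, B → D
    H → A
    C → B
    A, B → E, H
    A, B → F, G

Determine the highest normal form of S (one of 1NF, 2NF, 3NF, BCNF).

3NF

Candidate keys: {A, B}, {A, C}, {B, H}, {C, H}. Prime attributes: {A, B, C, H}.
H → A: {H}⁺ = {A, H}, which is not all of the attributes, so the left side is not a superkey — BCNF is violated.
Its right-hand attributes {A} are all prime, as are those of every other non-superkey FD — the relation is in 3NF.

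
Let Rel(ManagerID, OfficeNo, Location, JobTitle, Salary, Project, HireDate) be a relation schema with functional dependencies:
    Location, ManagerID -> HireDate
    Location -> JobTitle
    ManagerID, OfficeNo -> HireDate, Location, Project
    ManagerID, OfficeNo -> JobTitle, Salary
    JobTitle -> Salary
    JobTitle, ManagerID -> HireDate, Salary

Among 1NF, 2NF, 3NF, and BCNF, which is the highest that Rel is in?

2NF

Candidate key: {ManagerID, OfficeNo}. Prime attributes: {ManagerID, OfficeNo}.
Location, ManagerID -> HireDate breaks BCNF: {Location, ManagerID}⁺ = {HireDate, JobTitle, Location, ManagerID, Salary}, so {Location, ManagerID} is not a superkey.
Because {HireDate} is non-prime and the left side of Location, ManagerID -> HireDate is not a superkey, the relation is not in 3NF.
No non-prime attribute depends on a proper subset of any candidate key, so 2NF holds.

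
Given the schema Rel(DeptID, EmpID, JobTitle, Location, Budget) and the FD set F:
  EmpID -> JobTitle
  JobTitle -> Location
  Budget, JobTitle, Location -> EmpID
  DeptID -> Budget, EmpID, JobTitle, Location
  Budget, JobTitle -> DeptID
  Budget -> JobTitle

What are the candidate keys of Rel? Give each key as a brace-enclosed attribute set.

{Budget}, {DeptID}

{Budget}⁺ = {Budget, DeptID, EmpID, JobTitle, Location} — all of the relation — so {Budget} is a candidate key.
{DeptID}⁺ = {Budget, DeptID, EmpID, JobTitle, Location} — all of the relation — so {DeptID} is a candidate key.
No proper subset of any of these is a key, and no other minimal superkey exists.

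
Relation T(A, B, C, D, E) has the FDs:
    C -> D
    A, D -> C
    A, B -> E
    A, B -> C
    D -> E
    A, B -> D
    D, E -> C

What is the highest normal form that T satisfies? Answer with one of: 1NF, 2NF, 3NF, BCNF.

2NF

Candidate key: {A, B}. Prime attributes: {A, B}.
C -> D breaks BCNF: {C}⁺ = {C, D, E}, so {C} is not a superkey.
C -> D has non-prime {D} on the right and a non-superkey on the left, so 3NF fails.
Checking every proper subset of each key, none determines a non-prime attribute — 2NF is satisfied.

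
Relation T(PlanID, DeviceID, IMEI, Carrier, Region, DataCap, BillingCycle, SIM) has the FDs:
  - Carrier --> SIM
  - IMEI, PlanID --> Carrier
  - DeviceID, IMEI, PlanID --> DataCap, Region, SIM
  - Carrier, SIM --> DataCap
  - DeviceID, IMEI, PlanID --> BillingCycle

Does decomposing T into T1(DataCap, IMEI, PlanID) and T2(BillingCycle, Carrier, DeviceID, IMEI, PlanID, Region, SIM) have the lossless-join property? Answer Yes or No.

T1 ∩ T2 = {IMEI, PlanID}; its closure under F is {Carrier, DataCap, IMEI, PlanID, SIM}.
T1 is contained in that closure, so T1 ∩ T2 --> T1 holds and the join is lossless.

Yes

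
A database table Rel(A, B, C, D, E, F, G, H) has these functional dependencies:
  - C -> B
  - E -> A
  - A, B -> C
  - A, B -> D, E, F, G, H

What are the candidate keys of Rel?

{A, B}, {A, C}, {B, E}, {C, E}

Closure of {A, B} is {A, B, C, D, E, F, G, H}, the whole schema; {A, B} is a candidate key.
Closure of {A, C} is {A, B, C, D, E, F, G, H}, the whole schema; {A, C} is a candidate key.
Closure of {B, E} is {A, B, C, D, E, F, G, H}, the whole schema; {B, E} is a candidate key.
Closure of {C, E} is {A, B, C, D, E, F, G, H}, the whole schema; {C, E} is a candidate key.
Any other superkey properly contains one of these, so there are no further candidate keys.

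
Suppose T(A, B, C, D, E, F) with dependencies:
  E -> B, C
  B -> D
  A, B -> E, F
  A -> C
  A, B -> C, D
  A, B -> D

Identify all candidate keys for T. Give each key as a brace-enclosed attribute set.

{A} never appears on the right of any FD, so every key must include it.
Closure of {A, B} is {A, B, C, D, E, F}, the whole schema; {A, B} is a candidate key.
Closure of {A, E} is {A, B, C, D, E, F}, the whole schema; {A, E} is a candidate key.
These are minimal and exhaustive — every other superkey contains one of them.

{A, B}, {A, E}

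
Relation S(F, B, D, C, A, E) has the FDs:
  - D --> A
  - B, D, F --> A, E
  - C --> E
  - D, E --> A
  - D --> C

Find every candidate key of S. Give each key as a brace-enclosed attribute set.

{B, D, F}

{B, D, F} never appear on the right of any FD, so every key must include all of them.
{B, D, F} is a candidate key since {B, D, F}⁺ = {A, B, C, D, E, F} covers every attribute.
Every other attribute set either contains this one or has a smaller closure.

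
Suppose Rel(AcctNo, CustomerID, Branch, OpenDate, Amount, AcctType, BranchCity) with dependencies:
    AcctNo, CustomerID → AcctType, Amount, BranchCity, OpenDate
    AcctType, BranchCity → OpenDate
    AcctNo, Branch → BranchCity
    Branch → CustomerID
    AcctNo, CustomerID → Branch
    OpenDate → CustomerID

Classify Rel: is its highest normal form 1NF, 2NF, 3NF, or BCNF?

3NF

Candidate keys: {AcctNo, AcctType, BranchCity}, {AcctNo, Branch}, {AcctNo, CustomerID}, {AcctNo, OpenDate}. Prime attributes: {AcctNo, AcctType, Branch, BranchCity, CustomerID, OpenDate}.
For AcctType, BranchCity → OpenDate we have {AcctType, BranchCity}⁺ = {AcctType, BranchCity, CustomerID, OpenDate}; {AcctType, BranchCity} is not a superkey, so BCNF fails.
Since {OpenDate} ⊆ prime attributes and every other non-superkey FD also has a prime right side, the schema is in 3NF.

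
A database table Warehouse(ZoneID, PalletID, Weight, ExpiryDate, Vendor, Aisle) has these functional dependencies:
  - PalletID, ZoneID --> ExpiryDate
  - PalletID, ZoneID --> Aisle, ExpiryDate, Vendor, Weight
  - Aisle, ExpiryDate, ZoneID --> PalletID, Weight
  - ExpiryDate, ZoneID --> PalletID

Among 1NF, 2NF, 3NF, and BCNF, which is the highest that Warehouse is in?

BCNF

Candidate keys: {ExpiryDate, ZoneID}, {PalletID, ZoneID}. Prime attributes: {ExpiryDate, PalletID, ZoneID}.
Every FD has a superkey on the left, so the relation is in BCNF.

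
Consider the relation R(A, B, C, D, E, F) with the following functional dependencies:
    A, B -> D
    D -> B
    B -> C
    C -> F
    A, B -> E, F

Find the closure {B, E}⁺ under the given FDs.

Start with {B, E}.
B -> C applies; add {C} → now {B, C, E}.
C -> F applies; add {F} → now {B, C, E, F}.
No further FD applies.

{B, C, E, F}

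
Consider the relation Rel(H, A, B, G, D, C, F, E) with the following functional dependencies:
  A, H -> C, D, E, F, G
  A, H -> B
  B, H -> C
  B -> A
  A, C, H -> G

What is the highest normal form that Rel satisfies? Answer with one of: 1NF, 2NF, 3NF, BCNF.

Candidate keys: {A, H}, {B, H}. Prime attributes: {A, B, H}.
For B -> A we have {B}⁺ = {A, B}; {B} is not a superkey, so BCNF fails.
But every attribute on its right side ({A}) is prime, and the same holds for every other non-superkey FD, so 3NF still holds.

3NF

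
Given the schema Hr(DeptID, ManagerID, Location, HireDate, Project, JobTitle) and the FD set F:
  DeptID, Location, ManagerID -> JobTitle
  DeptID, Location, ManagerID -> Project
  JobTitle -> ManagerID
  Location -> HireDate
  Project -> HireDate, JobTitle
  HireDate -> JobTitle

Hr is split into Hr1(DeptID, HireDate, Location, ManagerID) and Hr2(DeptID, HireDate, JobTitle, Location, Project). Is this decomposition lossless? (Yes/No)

Hr1 ∩ Hr2 = {DeptID, HireDate, Location}; its closure under F is {DeptID, HireDate, JobTitle, Location, ManagerID, Project}.
Hr1 is contained in that closure, so Hr1 ∩ Hr2 -> Hr1 holds and the join is lossless.

Yes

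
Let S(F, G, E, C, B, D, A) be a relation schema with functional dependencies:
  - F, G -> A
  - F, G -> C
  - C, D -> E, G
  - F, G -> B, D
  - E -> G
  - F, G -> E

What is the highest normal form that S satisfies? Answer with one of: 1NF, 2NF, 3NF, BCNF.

Candidate keys: {C, D, F}, {E, F}, {F, G}. Prime attributes: {C, D, E, F, G}.
For C, D -> E, G we have {C, D}⁺ = {C, D, E, G}; {C, D} is not a superkey, so BCNF fails.
Its right-hand attributes {E, G} are all prime, as are those of every other non-superkey FD — the relation is in 3NF.

3NF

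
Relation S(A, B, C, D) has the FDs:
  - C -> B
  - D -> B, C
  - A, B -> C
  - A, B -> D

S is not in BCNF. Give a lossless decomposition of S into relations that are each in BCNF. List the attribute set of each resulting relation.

{A, D}; {B, C}; {C, D}

Candidate keys of the original relation: {A, B}, {A, C}, {A, D}.
Within {A, B, C, D}: {C}⁺ ∩ {A, B, C, D} = {B, C}, not the whole set, so C -> B violates BCNF; decompose into {B, C} and {A, C, D}.
{B, C}: every determinant is a superkey — BCNF.
Within {A, C, D}: {D}⁺ ∩ {A, C, D} = {C, D}, not the whole set, so D -> C violates BCNF; decompose into {C, D} and {A, D}.
{C, D}: every determinant is a superkey — BCNF.
{A, D}: every determinant is a superkey — BCNF.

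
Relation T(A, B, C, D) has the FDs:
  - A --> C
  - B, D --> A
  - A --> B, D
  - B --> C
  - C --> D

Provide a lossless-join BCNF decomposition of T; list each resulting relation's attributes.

{A, B, C}; {C, D}

Candidate keys of the original relation: {A}, {B}.
{A, B, C, D}: {C} determines {C, D} here but is not a superkey — split on C --> D, giving {C, D} and {A, B, C}.
{C, D} is in BCNF.
{A, B, C} is in BCNF.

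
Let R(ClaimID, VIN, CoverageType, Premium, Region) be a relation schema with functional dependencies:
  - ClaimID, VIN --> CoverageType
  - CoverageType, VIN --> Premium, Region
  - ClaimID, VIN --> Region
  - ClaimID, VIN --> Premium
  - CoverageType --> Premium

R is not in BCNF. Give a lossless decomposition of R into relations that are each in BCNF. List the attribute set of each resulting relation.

Candidate key of the original relation: {ClaimID, VIN}.
{ClaimID, CoverageType, Premium, Region, VIN}: {CoverageType, VIN} determines {CoverageType, Premium, Region, VIN} here but is not a superkey — split on CoverageType, VIN --> Premium, Region, giving {CoverageType, Premium, Region, VIN} and {ClaimID, CoverageType, VIN}.
{CoverageType, Premium, Region, VIN}: {CoverageType} determines {CoverageType, Premium} here but is not a superkey — split on CoverageType --> Premium, giving {CoverageType, Premium} and {CoverageType, Region, VIN}.
{CoverageType, Premium} has no BCNF violation.
{CoverageType, Region, VIN} has no BCNF violation.
{ClaimID, CoverageType, VIN} has no BCNF violation.

{ClaimID, CoverageType, VIN}; {CoverageType, Premium}; {CoverageType, Region, VIN}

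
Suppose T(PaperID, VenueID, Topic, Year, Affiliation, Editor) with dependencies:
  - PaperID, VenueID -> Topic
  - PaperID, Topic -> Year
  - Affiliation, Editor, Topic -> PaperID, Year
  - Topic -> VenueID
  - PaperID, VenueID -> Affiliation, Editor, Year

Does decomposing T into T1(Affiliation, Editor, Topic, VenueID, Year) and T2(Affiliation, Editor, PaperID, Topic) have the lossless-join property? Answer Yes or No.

T1 ∩ T2 = {Affiliation, Editor, Topic}; its closure under F is {Affiliation, Editor, PaperID, Topic, VenueID, Year}.
Since T1 ⊆ {Affiliation, Editor, PaperID, Topic, VenueID, Year}, the intersection is a superkey of T1; the decomposition is lossless.

Yes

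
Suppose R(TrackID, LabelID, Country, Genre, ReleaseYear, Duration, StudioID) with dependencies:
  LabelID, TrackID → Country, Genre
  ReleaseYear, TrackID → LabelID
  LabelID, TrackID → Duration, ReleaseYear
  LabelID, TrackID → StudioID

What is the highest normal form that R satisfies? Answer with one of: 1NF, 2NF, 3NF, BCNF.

Candidate keys: {LabelID, TrackID}, {ReleaseYear, TrackID}. Prime attributes: {LabelID, ReleaseYear, TrackID}.
Each dependency's left side is a superkey — BCNF holds.

BCNF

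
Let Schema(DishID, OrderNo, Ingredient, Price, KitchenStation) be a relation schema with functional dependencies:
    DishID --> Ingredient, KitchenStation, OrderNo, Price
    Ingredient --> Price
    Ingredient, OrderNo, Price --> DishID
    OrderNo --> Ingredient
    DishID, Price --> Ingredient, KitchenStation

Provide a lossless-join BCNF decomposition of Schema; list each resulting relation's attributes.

Candidate keys of the original relation: {DishID}, {OrderNo}.
{DishID, Ingredient, KitchenStation, OrderNo, Price}: {Ingredient} determines {Ingredient, Price} here but is not a superkey — split on Ingredient --> Price, giving {Ingredient, Price} and {DishID, Ingredient, KitchenStation, OrderNo}.
{Ingredient, Price} has no BCNF violation.
{DishID, Ingredient, KitchenStation, OrderNo} has no BCNF violation.

{DishID, Ingredient, KitchenStation, OrderNo}; {Ingredient, Price}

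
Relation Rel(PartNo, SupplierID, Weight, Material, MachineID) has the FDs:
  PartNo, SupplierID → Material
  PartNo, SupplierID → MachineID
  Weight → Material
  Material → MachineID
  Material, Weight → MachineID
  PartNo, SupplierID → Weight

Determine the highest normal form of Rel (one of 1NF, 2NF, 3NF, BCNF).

Candidate key: {PartNo, SupplierID}. Prime attributes: {PartNo, SupplierID}.
Weight → Material breaks BCNF: {Weight}⁺ = {MachineID, Material, Weight}, so {Weight} is not a superkey.
Weight → Material has non-prime {Material} on the right and a non-superkey on the left, so 3NF fails.
Checking every proper subset of each key, none determines a non-prime attribute — 2NF is satisfied.

2NF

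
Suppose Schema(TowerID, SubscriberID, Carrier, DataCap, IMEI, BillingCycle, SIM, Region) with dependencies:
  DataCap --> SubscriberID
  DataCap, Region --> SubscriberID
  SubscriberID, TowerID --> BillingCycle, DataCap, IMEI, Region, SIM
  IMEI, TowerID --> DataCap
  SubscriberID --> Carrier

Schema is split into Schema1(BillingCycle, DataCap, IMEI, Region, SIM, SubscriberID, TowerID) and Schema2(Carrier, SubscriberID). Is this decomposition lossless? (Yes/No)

Yes

Common attributes: {SubscriberID}; their closure is {Carrier, SubscriberID}.
This includes all of Schema2, so the common attributes are a superkey of Schema2 — the join is lossless.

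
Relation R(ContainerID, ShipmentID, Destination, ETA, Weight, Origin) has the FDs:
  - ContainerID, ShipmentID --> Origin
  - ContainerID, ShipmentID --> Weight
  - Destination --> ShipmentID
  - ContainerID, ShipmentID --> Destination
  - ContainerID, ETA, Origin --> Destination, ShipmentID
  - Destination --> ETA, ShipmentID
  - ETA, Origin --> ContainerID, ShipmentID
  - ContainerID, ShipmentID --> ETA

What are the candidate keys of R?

Closure of {ContainerID, Destination} is {ContainerID, Destination, ETA, Origin, ShipmentID, Weight}, the whole schema; {ContainerID, Destination} is a candidate key.
Closure of {ContainerID, ShipmentID} is {ContainerID, Destination, ETA, Origin, ShipmentID, Weight}, the whole schema; {ContainerID, ShipmentID} is a candidate key.
Closure of {Destination, Origin} is {ContainerID, Destination, ETA, Origin, ShipmentID, Weight}, the whole schema; {Destination, Origin} is a candidate key.
Closure of {ETA, Origin} is {ContainerID, Destination, ETA, Origin, ShipmentID, Weight}, the whole schema; {ETA, Origin} is a candidate key.
No proper subset of any of these is a key, and no other minimal superkey exists.

{ContainerID, Destination}, {ContainerID, ShipmentID}, {Destination, Origin}, {ETA, Origin}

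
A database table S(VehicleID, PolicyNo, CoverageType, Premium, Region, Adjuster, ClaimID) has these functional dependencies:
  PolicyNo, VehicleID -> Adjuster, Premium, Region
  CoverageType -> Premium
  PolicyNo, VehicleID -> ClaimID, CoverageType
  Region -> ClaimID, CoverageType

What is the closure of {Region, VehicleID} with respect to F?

{ClaimID, CoverageType, Premium, Region, VehicleID}

Start with {Region, VehicleID}.
Region -> ClaimID, CoverageType applies; add {ClaimID, CoverageType} → now {ClaimID, CoverageType, Region, VehicleID}.
CoverageType -> Premium applies; add {Premium} → now {ClaimID, CoverageType, Premium, Region, VehicleID}.
No further FD applies.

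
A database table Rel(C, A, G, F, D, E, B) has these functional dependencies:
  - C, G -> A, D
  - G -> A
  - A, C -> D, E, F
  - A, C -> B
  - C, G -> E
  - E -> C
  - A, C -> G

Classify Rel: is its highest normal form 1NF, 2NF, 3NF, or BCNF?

Candidate keys: {A, C}, {A, E}, {C, G}, {E, G}. Prime attributes: {A, C, E, G}.
G -> A: {G}⁺ = {A, G}, which is not all of the attributes, so the left side is not a superkey — BCNF is violated.
Since {A} ⊆ prime attributes and every other non-superkey FD also has a prime right side, the schema is in 3NF.

3NF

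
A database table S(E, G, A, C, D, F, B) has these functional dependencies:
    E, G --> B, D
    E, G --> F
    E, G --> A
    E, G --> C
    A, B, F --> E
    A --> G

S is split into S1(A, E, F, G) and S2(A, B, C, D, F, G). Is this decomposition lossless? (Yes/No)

No

S1 ∩ S2 = {A, F, G}; its closure under F is {A, F, G}.
Neither S1 nor S2 is contained in that closure, so the decomposition is lossy.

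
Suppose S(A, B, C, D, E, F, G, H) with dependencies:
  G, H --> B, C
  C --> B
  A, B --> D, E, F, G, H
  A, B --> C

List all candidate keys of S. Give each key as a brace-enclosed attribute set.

{A, B}, {A, C}, {A, G, H}

{A} never appears on the right of any FD, so every key must include it.
{A, B} is a candidate key since {A, B}⁺ = {A, B, C, D, E, F, G, H} covers every attribute.
{A, C} is a candidate key since {A, C}⁺ = {A, B, C, D, E, F, G, H} covers every attribute.
{A, G, H} is a candidate key since {A, G, H}⁺ = {A, B, C, D, E, F, G, H} covers every attribute.
No proper subset of any of these is a key, and no other minimal superkey exists.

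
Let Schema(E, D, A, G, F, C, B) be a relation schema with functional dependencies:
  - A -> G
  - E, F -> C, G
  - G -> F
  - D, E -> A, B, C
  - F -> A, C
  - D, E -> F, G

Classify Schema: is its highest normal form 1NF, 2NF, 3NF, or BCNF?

Candidate key: {D, E}. Prime attributes: {D, E}.
A -> G breaks BCNF: {A}⁺ = {A, C, F, G}, so {A} is not a superkey.
A -> G determines the non-prime attribute {G} from a non-superkey — 3NF is violated.
Checking every proper subset of each key, none determines a non-prime attribute — 2NF is satisfied.

2NF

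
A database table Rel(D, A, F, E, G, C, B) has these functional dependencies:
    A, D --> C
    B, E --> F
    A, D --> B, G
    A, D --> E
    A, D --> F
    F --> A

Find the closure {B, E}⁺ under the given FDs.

Start with {B, E}.
B, E --> F applies; add {F} → now {B, E, F}.
F --> A applies; add {A} → now {A, B, E, F}.
No further FD applies.

{A, B, E, F}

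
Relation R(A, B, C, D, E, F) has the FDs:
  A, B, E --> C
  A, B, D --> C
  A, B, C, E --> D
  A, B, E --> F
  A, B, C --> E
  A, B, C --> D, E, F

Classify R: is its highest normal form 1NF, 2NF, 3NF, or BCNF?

BCNF

Candidate keys: {A, B, C}, {A, B, D}, {A, B, E}. Prime attributes: {A, B, C, D, E}.
The left-hand side of every FD is a superkey, so BCNF is satisfied.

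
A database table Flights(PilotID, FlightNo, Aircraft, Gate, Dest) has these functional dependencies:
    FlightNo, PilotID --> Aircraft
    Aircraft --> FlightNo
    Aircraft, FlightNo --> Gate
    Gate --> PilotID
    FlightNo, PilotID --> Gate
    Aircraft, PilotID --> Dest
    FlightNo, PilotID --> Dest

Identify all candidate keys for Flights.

{Aircraft}, {FlightNo, Gate}, {FlightNo, PilotID}

{Aircraft}⁺ = {Aircraft, Dest, FlightNo, Gate, PilotID}, which is every attribute, so {Aircraft} is a candidate key.
{FlightNo, Gate}⁺ = {Aircraft, Dest, FlightNo, Gate, PilotID}, which is every attribute, so {FlightNo, Gate} is a candidate key.
{FlightNo, PilotID}⁺ = {Aircraft, Dest, FlightNo, Gate, PilotID}, which is every attribute, so {FlightNo, PilotID} is a candidate key.
No proper subset of any of these is a key, and no other minimal superkey exists.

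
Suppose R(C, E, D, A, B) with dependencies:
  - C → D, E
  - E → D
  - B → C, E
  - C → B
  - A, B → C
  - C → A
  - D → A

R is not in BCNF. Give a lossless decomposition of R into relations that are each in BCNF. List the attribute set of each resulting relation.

{A, D}; {B, C, E}; {D, E}

Candidate keys of the original relation: {B}, {C}.
Within {A, B, C, D, E}: {E}⁺ ∩ {A, B, C, D, E} = {A, D, E}, not the whole set, so E → A, D violates BCNF; decompose into {A, D, E} and {B, C, E}.
Within {A, D, E}: {D}⁺ ∩ {A, D, E} = {A, D}, not the whole set, so D → A violates BCNF; decompose into {A, D} and {D, E}.
{A, D} is in BCNF.
{D, E} is in BCNF.
{B, C, E} is in BCNF.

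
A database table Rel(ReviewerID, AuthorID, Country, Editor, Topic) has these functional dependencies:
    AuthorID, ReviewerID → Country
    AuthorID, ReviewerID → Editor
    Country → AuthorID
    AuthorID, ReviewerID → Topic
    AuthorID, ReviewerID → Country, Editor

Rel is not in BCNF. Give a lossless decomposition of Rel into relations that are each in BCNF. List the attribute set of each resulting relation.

Candidate keys of the original relation: {AuthorID, ReviewerID}, {Country, ReviewerID}.
{AuthorID, Country, Editor, ReviewerID, Topic}: {Country} determines {AuthorID, Country} here but is not a superkey — split on Country → AuthorID, giving {AuthorID, Country} and {Country, Editor, ReviewerID, Topic}.
{AuthorID, Country} is in BCNF.
{Country, Editor, ReviewerID, Topic} is in BCNF.

{AuthorID, Country}; {Country, Editor, ReviewerID, Topic}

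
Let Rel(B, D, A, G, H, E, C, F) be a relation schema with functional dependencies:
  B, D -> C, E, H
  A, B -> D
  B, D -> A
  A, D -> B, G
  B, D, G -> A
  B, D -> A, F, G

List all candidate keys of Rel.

{A, B} is a candidate key since {A, B}⁺ = {A, B, C, D, E, F, G, H} covers every attribute.
{A, D} is a candidate key since {A, D}⁺ = {A, B, C, D, E, F, G, H} covers every attribute.
{B, D} is a candidate key since {B, D}⁺ = {A, B, C, D, E, F, G, H} covers every attribute.
Any other superkey properly contains one of these, so there are no further candidate keys.

{A, B}, {A, D}, {B, D}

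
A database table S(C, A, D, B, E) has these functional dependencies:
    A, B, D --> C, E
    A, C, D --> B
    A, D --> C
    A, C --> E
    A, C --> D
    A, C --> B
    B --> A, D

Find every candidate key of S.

{A, C}, {A, D}, {B}

{B}⁺ = {A, B, C, D, E}, which is every attribute, so {B} is a candidate key.
{A, C}⁺ = {A, B, C, D, E}, which is every attribute, so {A, C} is a candidate key.
{A, D}⁺ = {A, B, C, D, E}, which is every attribute, so {A, D} is a candidate key.
These are minimal and exhaustive — every other superkey contains one of them.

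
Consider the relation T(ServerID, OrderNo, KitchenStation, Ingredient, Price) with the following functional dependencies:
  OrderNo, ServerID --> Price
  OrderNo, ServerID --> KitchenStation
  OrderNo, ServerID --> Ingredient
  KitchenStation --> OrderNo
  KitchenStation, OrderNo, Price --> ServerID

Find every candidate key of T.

{KitchenStation, Price}⁺ = {Ingredient, KitchenStation, OrderNo, Price, ServerID}, which is every attribute, so {KitchenStation, Price} is a candidate key.
{KitchenStation, ServerID}⁺ = {Ingredient, KitchenStation, OrderNo, Price, ServerID}, which is every attribute, so {KitchenStation, ServerID} is a candidate key.
{OrderNo, ServerID}⁺ = {Ingredient, KitchenStation, OrderNo, Price, ServerID}, which is every attribute, so {OrderNo, ServerID} is a candidate key.
Any other superkey properly contains one of these, so there are no further candidate keys.

{KitchenStation, Price}, {KitchenStation, ServerID}, {OrderNo, ServerID}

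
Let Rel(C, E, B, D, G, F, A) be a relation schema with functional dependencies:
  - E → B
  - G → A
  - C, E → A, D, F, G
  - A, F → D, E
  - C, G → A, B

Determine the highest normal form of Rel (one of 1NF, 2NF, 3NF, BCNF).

Candidate keys: {A, C, F}, {C, E}, {C, F, G}. Prime attributes: {A, C, E, F, G}.
For E → B we have {E}⁺ = {B, E}; {E} is not a superkey, so BCNF fails.
E → B has non-prime {B} on the right and a non-superkey on the left, so 3NF fails.
Since {E} ⊂ {C, E} and {E}⁺ ⊇ {B} with {B} non-prime, there is a partial dependency; 2NF fails.

1NF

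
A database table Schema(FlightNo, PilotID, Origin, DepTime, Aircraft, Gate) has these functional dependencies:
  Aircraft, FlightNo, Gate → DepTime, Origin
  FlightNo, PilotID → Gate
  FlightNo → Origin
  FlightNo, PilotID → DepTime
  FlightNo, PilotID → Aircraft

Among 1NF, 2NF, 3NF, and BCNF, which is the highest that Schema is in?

1NF

Candidate key: {FlightNo, PilotID}. Prime attributes: {FlightNo, PilotID}.
Aircraft, FlightNo, Gate → DepTime, Origin: {Aircraft, FlightNo, Gate}⁺ = {Aircraft, DepTime, FlightNo, Gate, Origin}, which is not all of the attributes, so the left side is not a superkey — BCNF is violated.
Because {DepTime, Origin} are non-prime and the left side of Aircraft, FlightNo, Gate → DepTime, Origin is not a superkey, the relation is not in 3NF.
The proper key subset {FlightNo} of {FlightNo, PilotID} determines non-prime {Origin}, so the relation is not even in 2NF.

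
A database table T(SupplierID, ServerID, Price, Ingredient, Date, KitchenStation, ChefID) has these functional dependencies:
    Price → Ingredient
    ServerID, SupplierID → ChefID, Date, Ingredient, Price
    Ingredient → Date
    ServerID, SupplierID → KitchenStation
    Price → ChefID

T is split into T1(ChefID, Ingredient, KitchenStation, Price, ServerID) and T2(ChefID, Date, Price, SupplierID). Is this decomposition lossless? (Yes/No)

No

Common attributes: {ChefID, Price}; their closure is {ChefID, Date, Ingredient, Price}.
The closure covers neither T1 nor T2 entirely; the join is not lossless.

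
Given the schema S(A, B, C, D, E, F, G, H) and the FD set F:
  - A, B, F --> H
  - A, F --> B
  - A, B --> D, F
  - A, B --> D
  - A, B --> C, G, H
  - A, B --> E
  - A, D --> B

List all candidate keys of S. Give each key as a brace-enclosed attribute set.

No FD produces {A}, so it must be in every candidate key.
{A, B} is a candidate key since {A, B}⁺ = {A, B, C, D, E, F, G, H} covers every attribute.
{A, D} is a candidate key since {A, D}⁺ = {A, B, C, D, E, F, G, H} covers every attribute.
{A, F} is a candidate key since {A, F}⁺ = {A, B, C, D, E, F, G, H} covers every attribute.
No proper subset of any of these is a key, and no other minimal superkey exists.

{A, B}, {A, D}, {A, F}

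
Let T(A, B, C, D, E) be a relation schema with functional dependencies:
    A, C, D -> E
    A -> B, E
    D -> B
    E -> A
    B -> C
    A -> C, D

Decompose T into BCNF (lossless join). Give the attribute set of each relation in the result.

Candidate keys of the original relation: {A}, {E}.
{A, B, C, D, E}: {D} determines {B, C, D} here but is not a superkey — split on D -> B, C, giving {B, C, D} and {A, D, E}.
{B, C, D}: {B} determines {B, C} here but is not a superkey — split on B -> C, giving {B, C} and {B, D}.
{B, C} is in BCNF.
{B, D} is in BCNF.
{A, D, E} is in BCNF.

{A, D, E}; {B, C}; {B, D}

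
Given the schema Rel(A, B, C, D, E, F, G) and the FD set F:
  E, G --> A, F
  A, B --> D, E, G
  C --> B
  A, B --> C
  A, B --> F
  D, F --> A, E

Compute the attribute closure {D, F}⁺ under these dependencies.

Start with {D, F}.
D, F --> A, E applies; add {A, E} → now {A, D, E, F}.
No further FD applies.

{A, D, E, F}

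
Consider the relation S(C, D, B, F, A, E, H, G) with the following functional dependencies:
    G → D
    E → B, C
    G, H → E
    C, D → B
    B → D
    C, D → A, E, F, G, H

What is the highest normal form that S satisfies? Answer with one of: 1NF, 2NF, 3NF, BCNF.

Candidate keys: {B, C}, {C, D}, {C, G}, {E}, {G, H}. Prime attributes: {B, C, D, E, G, H}.
G → D: {G}⁺ = {D, G}, which is not all of the attributes, so the left side is not a superkey — BCNF is violated.
Since {D} ⊆ prime attributes and every other non-superkey FD also has a prime right side, the schema is in 3NF.

3NF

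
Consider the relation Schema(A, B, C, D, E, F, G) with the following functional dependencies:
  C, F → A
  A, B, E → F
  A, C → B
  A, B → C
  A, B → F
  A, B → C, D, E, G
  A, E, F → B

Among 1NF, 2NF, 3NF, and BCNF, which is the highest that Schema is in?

Candidate keys: {A, B}, {A, C}, {A, E, F}, {C, F}. Prime attributes: {A, B, C, E, F}.
Each dependency's left side is a superkey — BCNF holds.

BCNF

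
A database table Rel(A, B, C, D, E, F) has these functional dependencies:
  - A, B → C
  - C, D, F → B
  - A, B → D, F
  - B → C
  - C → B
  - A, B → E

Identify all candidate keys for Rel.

{A} never appears on the right of any FD, so every key must include it.
{A, B}⁺ = {A, B, C, D, E, F}, which is every attribute, so {A, B} is a candidate key.
{A, C}⁺ = {A, B, C, D, E, F}, which is every attribute, so {A, C} is a candidate key.
Any other superkey properly contains one of these, so there are no further candidate keys.

{A, B}, {A, C}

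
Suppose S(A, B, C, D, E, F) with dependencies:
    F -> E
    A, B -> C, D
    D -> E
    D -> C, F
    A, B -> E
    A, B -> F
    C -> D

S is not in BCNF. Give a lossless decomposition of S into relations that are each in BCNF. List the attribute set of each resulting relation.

{A, B, D}; {C, D, F}; {E, F}

Candidate key of the original relation: {A, B}.
Within {A, B, C, D, E, F}: {F}⁺ ∩ {A, B, C, D, E, F} = {E, F}, not the whole set, so F -> E violates BCNF; decompose into {E, F} and {A, B, C, D, F}.
{E, F} has no BCNF violation.
Within {A, B, C, D, F}: {D}⁺ ∩ {A, B, C, D, F} = {C, D, F}, not the whole set, so D -> C, F violates BCNF; decompose into {C, D, F} and {A, B, D}.
{C, D, F} has no BCNF violation.
{A, B, D} has no BCNF violation.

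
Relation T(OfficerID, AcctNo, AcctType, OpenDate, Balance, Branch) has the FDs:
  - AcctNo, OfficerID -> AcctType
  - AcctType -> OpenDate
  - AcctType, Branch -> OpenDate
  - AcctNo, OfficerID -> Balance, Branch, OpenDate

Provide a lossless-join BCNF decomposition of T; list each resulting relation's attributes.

{AcctNo, AcctType, Balance, Branch, OfficerID}; {AcctType, OpenDate}

Candidate key of the original relation: {AcctNo, OfficerID}.
Within {AcctNo, AcctType, Balance, Branch, OfficerID, OpenDate}: {AcctType}⁺ ∩ {AcctNo, AcctType, Balance, Branch, OfficerID, OpenDate} = {AcctType, OpenDate}, not the whole set, so AcctType -> OpenDate violates BCNF; decompose into {AcctType, OpenDate} and {AcctNo, AcctType, Balance, Branch, OfficerID}.
{AcctType, OpenDate} has no BCNF violation.
{AcctNo, AcctType, Balance, Branch, OfficerID} has no BCNF violation.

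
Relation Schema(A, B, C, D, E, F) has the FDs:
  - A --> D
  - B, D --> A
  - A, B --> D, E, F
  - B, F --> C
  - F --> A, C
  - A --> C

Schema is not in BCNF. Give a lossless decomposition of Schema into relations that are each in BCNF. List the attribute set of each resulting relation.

{A, C, D}; {A, F}; {B, E, F}

Candidate keys of the original relation: {A, B}, {B, D}, {B, F}.
In {A, B, C, D, E, F}, {A} is not a superkey ({A}⁺ restricted to this set is {A, C, D}), so split on A --> C, D into {A, C, D} and {A, B, E, F}.
{A, C, D} is in BCNF.
In {A, B, E, F}, {F} is not a superkey ({F}⁺ restricted to this set is {A, F}), so split on F --> A into {A, F} and {B, E, F}.
{A, F} is in BCNF.
{B, E, F} is in BCNF.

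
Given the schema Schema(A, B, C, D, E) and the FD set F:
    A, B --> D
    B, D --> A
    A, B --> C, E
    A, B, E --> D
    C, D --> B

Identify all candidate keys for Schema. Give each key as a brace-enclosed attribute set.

{A, B}⁺ = {A, B, C, D, E}, which is every attribute, so {A, B} is a candidate key.
{B, D}⁺ = {A, B, C, D, E}, which is every attribute, so {B, D} is a candidate key.
{C, D}⁺ = {A, B, C, D, E}, which is every attribute, so {C, D} is a candidate key.
No proper subset of any of these is a key, and no other minimal superkey exists.

{A, B}, {B, D}, {C, D}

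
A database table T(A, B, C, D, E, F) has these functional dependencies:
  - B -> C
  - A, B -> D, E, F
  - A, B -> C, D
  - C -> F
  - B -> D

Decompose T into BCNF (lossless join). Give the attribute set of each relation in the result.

{A, B, E}; {B, C, D}; {C, F}

Candidate key of the original relation: {A, B}.
Within {A, B, C, D, E, F}: {B}⁺ ∩ {A, B, C, D, E, F} = {B, C, D, F}, not the whole set, so B -> C, D, F violates BCNF; decompose into {B, C, D, F} and {A, B, E}.
Within {B, C, D, F}: {C}⁺ ∩ {B, C, D, F} = {C, F}, not the whole set, so C -> F violates BCNF; decompose into {C, F} and {B, C, D}.
{C, F} is in BCNF.
{B, C, D} is in BCNF.
{A, B, E} is in BCNF.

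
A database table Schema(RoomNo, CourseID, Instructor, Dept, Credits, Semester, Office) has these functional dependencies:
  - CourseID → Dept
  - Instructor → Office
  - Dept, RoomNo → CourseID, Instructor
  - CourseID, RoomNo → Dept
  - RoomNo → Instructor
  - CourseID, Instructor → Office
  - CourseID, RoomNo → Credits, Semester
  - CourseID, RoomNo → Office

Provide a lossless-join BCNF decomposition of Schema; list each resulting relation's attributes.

Candidate keys of the original relation: {CourseID, RoomNo}, {Dept, RoomNo}.
{CourseID, Credits, Dept, Instructor, Office, RoomNo, Semester}: {CourseID} determines {CourseID, Dept} here but is not a superkey — split on CourseID → Dept, giving {CourseID, Dept} and {CourseID, Credits, Instructor, Office, RoomNo, Semester}.
{CourseID, Dept}: every determinant is a superkey — BCNF.
{CourseID, Credits, Instructor, Office, RoomNo, Semester}: {Instructor} determines {Instructor, Office} here but is not a superkey — split on Instructor → Office, giving {Instructor, Office} and {CourseID, Credits, Instructor, RoomNo, Semester}.
{Instructor, Office}: every determinant is a superkey — BCNF.
{CourseID, Credits, Instructor, RoomNo, Semester}: {RoomNo} determines {Instructor, RoomNo} here but is not a superkey — split on RoomNo → Instructor, giving {Instructor, RoomNo} and {CourseID, Credits, RoomNo, Semester}.
{Instructor, RoomNo}: every determinant is a superkey — BCNF.
{CourseID, Credits, RoomNo, Semester}: every determinant is a superkey — BCNF.

{CourseID, Credits, RoomNo, Semester}; {CourseID, Dept}; {Instructor, Office}; {Instructor, RoomNo}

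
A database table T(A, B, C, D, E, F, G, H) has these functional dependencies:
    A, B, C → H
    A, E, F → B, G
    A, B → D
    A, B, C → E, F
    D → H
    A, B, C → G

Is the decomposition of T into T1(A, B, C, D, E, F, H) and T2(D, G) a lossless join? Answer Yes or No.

No

T1 ∩ T2 = {D}; its closure under F is {D, H}.
The closure covers neither T1 nor T2 entirely; the join is not lossless.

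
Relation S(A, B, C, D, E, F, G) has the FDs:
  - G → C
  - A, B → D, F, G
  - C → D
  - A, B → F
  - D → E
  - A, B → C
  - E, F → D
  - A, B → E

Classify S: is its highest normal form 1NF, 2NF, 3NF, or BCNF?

2NF

Candidate key: {A, B}. Prime attributes: {A, B}.
G → C: {G}⁺ = {C, D, E, G}, which is not all of the attributes, so the left side is not a superkey — BCNF is violated.
Because {C} is non-prime and the left side of G → C is not a superkey, the relation is not in 3NF.
No proper subset of a key has a non-prime attribute in its closure, so there is no partial dependency; 2NF holds.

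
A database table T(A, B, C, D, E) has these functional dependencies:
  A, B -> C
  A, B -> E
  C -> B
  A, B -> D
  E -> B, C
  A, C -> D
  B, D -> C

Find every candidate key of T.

No FD produces {A}, so it must be in every candidate key.
{A, B} is a candidate key since {A, B}⁺ = {A, B, C, D, E} covers every attribute.
{A, C} is a candidate key since {A, C}⁺ = {A, B, C, D, E} covers every attribute.
{A, E} is a candidate key since {A, E}⁺ = {A, B, C, D, E} covers every attribute.
Any other superkey properly contains one of these, so there are no further candidate keys.

{A, B}, {A, C}, {A, E}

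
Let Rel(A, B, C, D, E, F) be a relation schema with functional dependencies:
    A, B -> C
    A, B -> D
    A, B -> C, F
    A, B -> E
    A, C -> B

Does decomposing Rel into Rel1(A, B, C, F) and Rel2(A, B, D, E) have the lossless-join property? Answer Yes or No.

Yes

The shared attributes are {A, B} and {A, B}⁺ = {A, B, C, D, E, F}.
This includes all of Rel1, so the common attributes are a superkey of Rel1 — the join is lossless.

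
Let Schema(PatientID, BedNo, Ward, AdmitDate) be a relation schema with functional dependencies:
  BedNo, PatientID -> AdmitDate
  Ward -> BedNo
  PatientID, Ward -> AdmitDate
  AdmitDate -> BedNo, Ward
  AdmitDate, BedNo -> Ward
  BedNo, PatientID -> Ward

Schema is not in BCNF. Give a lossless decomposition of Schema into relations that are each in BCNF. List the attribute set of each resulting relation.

{AdmitDate, PatientID}; {AdmitDate, Ward}; {BedNo, Ward}

Candidate keys of the original relation: {AdmitDate, PatientID}, {BedNo, PatientID}, {PatientID, Ward}.
In {AdmitDate, BedNo, PatientID, Ward}, {Ward} is not a superkey ({Ward}⁺ restricted to this set is {BedNo, Ward}), so split on Ward -> BedNo into {BedNo, Ward} and {AdmitDate, PatientID, Ward}.
{BedNo, Ward} has no BCNF violation.
In {AdmitDate, PatientID, Ward}, {AdmitDate} is not a superkey ({AdmitDate}⁺ restricted to this set is {AdmitDate, Ward}), so split on AdmitDate -> Ward into {AdmitDate, Ward} and {AdmitDate, PatientID}.
{AdmitDate, Ward} has no BCNF violation.
{AdmitDate, PatientID} has no BCNF violation.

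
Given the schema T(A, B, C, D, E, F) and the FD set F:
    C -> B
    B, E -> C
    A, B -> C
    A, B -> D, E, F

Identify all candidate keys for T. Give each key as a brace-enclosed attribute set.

{A} never appears on the right of any FD, so every key must include it.
{A, B}⁺ = {A, B, C, D, E, F}, which is every attribute, so {A, B} is a candidate key.
{A, C}⁺ = {A, B, C, D, E, F}, which is every attribute, so {A, C} is a candidate key.
No proper subset of any of these is a key, and no other minimal superkey exists.

{A, B}, {A, C}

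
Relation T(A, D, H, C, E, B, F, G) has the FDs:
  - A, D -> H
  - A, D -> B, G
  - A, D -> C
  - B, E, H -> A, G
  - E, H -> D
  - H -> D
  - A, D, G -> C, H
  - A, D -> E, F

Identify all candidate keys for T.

{A, D}, {A, H}, {B, E, H}

{A, D} is a candidate key since {A, D}⁺ = {A, B, C, D, E, F, G, H} covers every attribute.
{A, H} is a candidate key since {A, H}⁺ = {A, B, C, D, E, F, G, H} covers every attribute.
{B, E, H} is a candidate key since {B, E, H}⁺ = {A, B, C, D, E, F, G, H} covers every attribute.
No proper subset of any of these is a key, and no other minimal superkey exists.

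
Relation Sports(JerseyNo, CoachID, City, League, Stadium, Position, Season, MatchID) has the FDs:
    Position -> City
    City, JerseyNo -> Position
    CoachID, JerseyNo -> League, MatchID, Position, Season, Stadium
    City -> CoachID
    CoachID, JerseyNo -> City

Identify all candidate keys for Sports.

{City, JerseyNo}, {CoachID, JerseyNo}, {JerseyNo, Position}

Attributes never on any right-hand side: {JerseyNo} — every candidate key must contain it.
{City, JerseyNo}⁺ = {City, CoachID, JerseyNo, League, MatchID, Position, Season, Stadium}, which is every attribute, so {City, JerseyNo} is a candidate key.
{CoachID, JerseyNo}⁺ = {City, CoachID, JerseyNo, League, MatchID, Position, Season, Stadium}, which is every attribute, so {CoachID, JerseyNo} is a candidate key.
{JerseyNo, Position}⁺ = {City, CoachID, JerseyNo, League, MatchID, Position, Season, Stadium}, which is every attribute, so {JerseyNo, Position} is a candidate key.
These are minimal and exhaustive — every other superkey contains one of them.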